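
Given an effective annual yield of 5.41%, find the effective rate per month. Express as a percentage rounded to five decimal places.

0.44003%

The per-month rate i satisfies (1 + i)^12 = 1 + 0.0541.
i = 1.0541^(1/12) − 1 = 0.0044003 = 0.44003%.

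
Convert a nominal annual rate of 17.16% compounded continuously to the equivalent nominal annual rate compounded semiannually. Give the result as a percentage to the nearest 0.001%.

17.918%

EAR under continuous compounding: e^0.1716 − 1 = 0.187203.
Solve (1 + r/2)^2 = 1.187203: r/2 = 1.187203^(1/2) − 1 = 0.089588, so r = 0.179177 = 17.918%.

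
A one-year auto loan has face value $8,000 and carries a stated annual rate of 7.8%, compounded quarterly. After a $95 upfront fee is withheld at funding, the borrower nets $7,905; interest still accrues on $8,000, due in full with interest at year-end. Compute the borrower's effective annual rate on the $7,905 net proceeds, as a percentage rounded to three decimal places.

Amount owed after one year: 8,000 × (1 + 0.078/4)^4 = 8,000 × 1.080311 = $8,642.49.
Effective rate on net proceeds: 8,642.49 / 7,905 − 1 = 0.093294 = 9.329%.

9.329%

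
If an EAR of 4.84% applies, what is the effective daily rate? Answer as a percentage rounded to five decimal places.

The per-day rate i satisfies (1 + i)^365 = 1 + 0.0484.
i = 1.0484^(1/365) − 1 = 0.0001295 = 0.01295%.

0.01295%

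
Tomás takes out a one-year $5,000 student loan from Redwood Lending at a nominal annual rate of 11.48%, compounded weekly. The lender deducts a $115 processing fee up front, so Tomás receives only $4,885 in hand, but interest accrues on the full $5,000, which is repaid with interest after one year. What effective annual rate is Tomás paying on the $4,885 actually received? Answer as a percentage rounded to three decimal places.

14.791%

Amount owed after one year: 5,000 × (1 + 0.1148/52)^52 = 5,000 × 1.121507 = $5,607.54.
Effective rate on net proceeds: 5,607.54 / 4,885 − 1 = 0.147909 = 14.791%.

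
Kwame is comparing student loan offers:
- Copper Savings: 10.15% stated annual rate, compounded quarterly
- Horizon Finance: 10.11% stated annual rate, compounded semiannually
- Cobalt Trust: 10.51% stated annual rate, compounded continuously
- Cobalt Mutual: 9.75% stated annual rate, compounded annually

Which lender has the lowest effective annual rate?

Cobalt Mutual

Copper Savings: (1 + 0.1015/4)^4 − 1 = 10.543%
Horizon Finance: (1 + 0.1011/2)^2 − 1 = 10.366%
Cobalt Trust: e^0.1051 − 1 = 11.082%
Cobalt Mutual: compounded annually, EAR = 9.750%
The lowest effective annual rate is Cobalt Mutual at 9.750%.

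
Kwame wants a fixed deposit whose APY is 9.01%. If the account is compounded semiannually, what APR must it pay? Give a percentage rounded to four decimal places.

8.8157%

(1 + r/2)^2 − 1 = 0.0901, so 1 + r/2 = 1.0901^(1/2).
r/2 = 0.044079, so r = 0.088157 = 8.8157%.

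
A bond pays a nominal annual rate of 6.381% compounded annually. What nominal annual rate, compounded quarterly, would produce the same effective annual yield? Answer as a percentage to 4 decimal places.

6.2338%

Compounded annually, EAR = nominal = 0.063810.
Solve (1 + r/4)^4 = 1.063810: r/4 = 1.063810^(1/4) − 1 = 0.015584, so r = 0.062338 = 6.2338%.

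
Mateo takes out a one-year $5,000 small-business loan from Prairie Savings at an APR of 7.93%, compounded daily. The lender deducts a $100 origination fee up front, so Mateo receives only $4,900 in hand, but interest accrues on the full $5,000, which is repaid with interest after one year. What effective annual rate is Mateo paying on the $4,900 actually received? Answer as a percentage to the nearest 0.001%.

Amount owed after one year: 5,000 × (1 + 0.0793/365)^365 = 5,000 × 1.082520 = $5,412.60.
Effective rate on net proceeds: 5,412.60 / 4,900 − 1 = 0.104612 = 10.461%.

10.461%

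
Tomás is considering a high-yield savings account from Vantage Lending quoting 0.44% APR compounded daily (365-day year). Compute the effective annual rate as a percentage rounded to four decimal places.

0.4410%

EAR = (1 + 0.0044/365)^365 − 1.
= 1.004410 − 1 = 0.4410%.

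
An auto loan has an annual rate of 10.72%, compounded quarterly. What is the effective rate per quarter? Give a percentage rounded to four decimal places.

With a nominal annual rate compounded quarterly, the periodic rate is the nominal rate divided by 4.
i = 0.1072 / 4 = 0.0268000 = 2.6800%.

2.6800%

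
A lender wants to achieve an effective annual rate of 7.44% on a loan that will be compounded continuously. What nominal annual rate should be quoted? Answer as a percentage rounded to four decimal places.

7.1762%

Continuous: nominal r satisfies e^r − 1 = 0.0744.
r = ln(1 + 0.0744) = ln(1.0744) = 0.071762 = 7.1762%.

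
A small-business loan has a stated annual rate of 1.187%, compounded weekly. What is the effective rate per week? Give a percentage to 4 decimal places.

0.0228%

With a nominal annual rate compounded weekly, the periodic rate is the nominal rate divided by 52.
i = 0.01187 / 52 = 0.0002283 = 0.0228%.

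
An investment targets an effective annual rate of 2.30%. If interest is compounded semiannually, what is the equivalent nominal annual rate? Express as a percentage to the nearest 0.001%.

(1 + r/2)^2 − 1 = 0.0230, so 1 + r/2 = 1.0230^(1/2).
r/2 = 0.011435, so r = 0.022869 = 2.287%.

2.287%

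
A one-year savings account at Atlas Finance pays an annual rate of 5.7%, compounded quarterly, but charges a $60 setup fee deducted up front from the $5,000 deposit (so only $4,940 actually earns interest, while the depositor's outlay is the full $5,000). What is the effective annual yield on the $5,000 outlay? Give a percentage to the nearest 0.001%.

4.553%

Value after one year: 4,940 × (1 + 0.057/4)^4 = 4,940 × 1.058230 = $5,227.66.
Effective yield on the $5,000 outlay: 5,227.66 / 5,000 − 1 = 0.045531 = 4.553%.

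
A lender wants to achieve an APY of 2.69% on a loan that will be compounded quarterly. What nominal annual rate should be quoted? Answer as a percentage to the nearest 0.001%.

2.663%

(1 + r/4)^4 − 1 = 0.0269, so 1 + r/4 = 1.0269^(1/4).
r/4 = 0.006658, so r = 0.026633 = 2.663%.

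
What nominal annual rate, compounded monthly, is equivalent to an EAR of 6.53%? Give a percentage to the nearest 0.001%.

6.342%

(1 + r/12)^12 − 1 = 0.0653, so 1 + r/12 = 1.0653^(1/12).
r/12 = 0.005285, so r = 0.063423 = 6.342%.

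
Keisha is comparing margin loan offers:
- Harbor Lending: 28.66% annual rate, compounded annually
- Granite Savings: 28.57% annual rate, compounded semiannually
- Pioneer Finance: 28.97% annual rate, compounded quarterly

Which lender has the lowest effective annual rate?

Harbor Lending

Harbor Lending: compounded annually, EAR = 28.660%
Granite Savings: (1 + 0.2857/2)^2 − 1 = 30.611%
Pioneer Finance: (1 + 0.2897/4)^4 − 1 = 32.272%
The lowest effective annual rate is Harbor Lending at 28.660%.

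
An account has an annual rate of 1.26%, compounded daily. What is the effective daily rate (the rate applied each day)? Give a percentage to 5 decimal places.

0.00345%

With a nominal annual rate compounded daily, the periodic rate is the nominal rate divided by 365.
i = 0.0126 / 365 = 0.0000345 = 0.00345%.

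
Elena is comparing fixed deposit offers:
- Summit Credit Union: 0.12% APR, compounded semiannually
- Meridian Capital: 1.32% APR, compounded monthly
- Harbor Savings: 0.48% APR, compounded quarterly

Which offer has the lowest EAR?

Summit Credit Union

Summit Credit Union: (1 + 0.0012/2)^2 − 1 = 0.120%
Meridian Capital: (1 + 0.0132/12)^12 − 1 = 1.328%
Harbor Savings: (1 + 0.0048/4)^4 − 1 = 0.481%
The lowest effective annual rate is Summit Credit Union at 0.120%.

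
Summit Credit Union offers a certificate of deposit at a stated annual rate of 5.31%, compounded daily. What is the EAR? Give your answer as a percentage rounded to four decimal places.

5.4531%

EAR = (1 + 0.0531/365)^365 − 1.
= 1.054531 − 1 = 5.4531%.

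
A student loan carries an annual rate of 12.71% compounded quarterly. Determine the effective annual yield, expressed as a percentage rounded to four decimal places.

EAR = (1 + 0.1271/4)^4 − 1.
= (1 + 0.031775)^4 − 1 = 1.133287 − 1 = 13.3287%.

13.3287%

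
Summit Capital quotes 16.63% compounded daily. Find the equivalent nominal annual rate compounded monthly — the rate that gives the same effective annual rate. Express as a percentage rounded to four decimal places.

EAR = (1 + 0.1663/365)^365 − 1 = 0.180883.
Solve (1 + r/12)^12 = 1.180883: r/12 = 1.180883^(1/12) − 1 = 0.013952, so r = 0.167419 = 16.7419%.

16.7419%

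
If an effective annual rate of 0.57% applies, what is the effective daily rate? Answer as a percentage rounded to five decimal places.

0.00156%

The per-day rate i satisfies (1 + i)^365 = 1 + 0.0057.
i = 1.0057^(1/365) − 1 = 0.0000156 = 0.00156%.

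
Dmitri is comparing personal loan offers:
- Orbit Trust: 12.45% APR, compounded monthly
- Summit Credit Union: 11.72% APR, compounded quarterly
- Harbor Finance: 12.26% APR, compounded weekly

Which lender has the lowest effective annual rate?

Orbit Trust: (1 + 0.1245/12)^12 − 1 = 13.186%
Summit Credit Union: (1 + 0.1172/4)^4 − 1 = 12.245%
Harbor Finance: (1 + 0.1226/52)^52 − 1 = 13.027%
The lowest effective annual rate is Summit Credit Union at 12.245%.

Summit Credit Union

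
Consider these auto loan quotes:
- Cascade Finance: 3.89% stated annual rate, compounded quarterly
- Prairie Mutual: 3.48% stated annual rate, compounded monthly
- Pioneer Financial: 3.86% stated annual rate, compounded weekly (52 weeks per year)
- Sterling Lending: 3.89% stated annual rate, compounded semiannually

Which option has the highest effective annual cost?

Cascade Finance: (1 + 0.0389/4)^4 − 1 = 3.947%
Prairie Mutual: (1 + 0.0348/12)^12 − 1 = 3.536%
Pioneer Financial: (1 + 0.0386/52)^52 − 1 = 3.934%
Sterling Lending: (1 + 0.0389/2)^2 − 1 = 3.928%
The highest effective annual rate is Cascade Finance at 3.947%.

Cascade Finance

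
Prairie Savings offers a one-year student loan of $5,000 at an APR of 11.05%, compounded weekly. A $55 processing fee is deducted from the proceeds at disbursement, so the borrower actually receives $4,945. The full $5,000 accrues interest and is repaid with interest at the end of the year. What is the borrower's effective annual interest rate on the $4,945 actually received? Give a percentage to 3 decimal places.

12.913%

Amount owed after one year: 5,000 × (1 + 0.1105/52)^52 = 5,000 × 1.116705 = $5,583.53.
Effective rate on net proceeds: 5,583.53 / 4,945 − 1 = 0.129126 = 12.913%.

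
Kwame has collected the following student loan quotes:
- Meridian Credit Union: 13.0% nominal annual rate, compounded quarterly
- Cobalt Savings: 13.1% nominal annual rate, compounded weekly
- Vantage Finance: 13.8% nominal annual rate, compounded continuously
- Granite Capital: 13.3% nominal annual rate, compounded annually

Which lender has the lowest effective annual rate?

Meridian Credit Union: (1 + 0.130/4)^4 − 1 = 13.648%
Cobalt Savings: (1 + 0.131/52)^52 − 1 = 13.978%
Vantage Finance: e^0.138 − 1 = 14.798%
Granite Capital: compounded annually, EAR = 13.300%
The lowest effective annual rate is Granite Capital at 13.300%.

Granite Capital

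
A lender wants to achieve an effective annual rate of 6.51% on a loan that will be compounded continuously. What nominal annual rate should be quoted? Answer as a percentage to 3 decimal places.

6.307%

Continuous: nominal r satisfies e^r − 1 = 0.0651.
r = ln(1 + 0.0651) = ln(1.0651) = 0.063069 = 6.307%.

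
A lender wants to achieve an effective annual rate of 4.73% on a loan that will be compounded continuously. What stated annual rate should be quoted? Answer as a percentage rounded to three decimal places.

4.622%

Continuous: nominal r satisfies e^r − 1 = 0.0473.
r = ln(1 + 0.0473) = ln(1.0473) = 0.046215 = 4.622%.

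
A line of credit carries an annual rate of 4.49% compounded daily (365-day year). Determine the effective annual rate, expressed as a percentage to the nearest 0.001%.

4.592%

EAR = (1 + 0.0449/365)^365 − 1.
= 1.045920 − 1 = 4.592%.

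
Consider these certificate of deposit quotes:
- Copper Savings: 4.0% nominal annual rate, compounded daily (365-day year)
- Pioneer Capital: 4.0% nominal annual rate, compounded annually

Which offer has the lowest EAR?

Pioneer Capital

Copper Savings: (1 + 0.040/365)^365 − 1 = 4.081%
Pioneer Capital: compounded annually, EAR = 4.000%
The lowest effective annual rate is Pioneer Capital at 4.000%.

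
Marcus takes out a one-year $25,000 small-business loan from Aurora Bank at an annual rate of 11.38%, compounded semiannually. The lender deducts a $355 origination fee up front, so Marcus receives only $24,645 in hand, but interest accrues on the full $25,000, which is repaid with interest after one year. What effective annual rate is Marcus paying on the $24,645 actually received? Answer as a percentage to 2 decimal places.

Amount owed after one year: 25,000 × (1 + 0.1138/2)^2 = 25,000 × 1.117038 = $27,925.94.
Effective rate on net proceeds: 27,925.94 / 24,645 − 1 = 0.133128 = 13.31%.

13.31%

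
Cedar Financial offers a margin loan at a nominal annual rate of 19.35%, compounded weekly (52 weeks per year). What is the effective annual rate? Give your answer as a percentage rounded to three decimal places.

EAR = (1 + 0.1935/52)^52 − 1.
= (1 + 0.003721)^52 − 1 = 1.213054 − 1 = 21.305%.

21.305%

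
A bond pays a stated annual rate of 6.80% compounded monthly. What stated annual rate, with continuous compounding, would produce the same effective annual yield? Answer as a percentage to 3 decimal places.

6.781%

EAR = (1 + 0.0680/12)^12 − 1 = 0.070160.
Equivalent continuous rate: r = ln(1 + 0.070160) = 0.067808 = 6.781%.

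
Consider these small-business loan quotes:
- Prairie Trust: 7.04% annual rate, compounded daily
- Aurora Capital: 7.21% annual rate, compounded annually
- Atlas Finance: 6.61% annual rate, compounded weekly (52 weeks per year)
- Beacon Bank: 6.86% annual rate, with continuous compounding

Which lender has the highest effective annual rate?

Prairie Trust

Prairie Trust: (1 + 0.0704/365)^365 − 1 = 7.293%
Aurora Capital: compounded annually, EAR = 7.210%
Atlas Finance: (1 + 0.0661/52)^52 − 1 = 6.829%
Beacon Bank: e^0.0686 − 1 = 7.101%
The highest effective annual rate is Prairie Trust at 7.293%.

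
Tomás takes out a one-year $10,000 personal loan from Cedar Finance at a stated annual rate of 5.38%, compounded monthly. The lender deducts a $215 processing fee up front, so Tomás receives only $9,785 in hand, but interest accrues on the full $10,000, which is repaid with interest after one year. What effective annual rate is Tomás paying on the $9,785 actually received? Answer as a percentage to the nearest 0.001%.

7.833%

Amount owed after one year: 10,000 × (1 + 0.0538/12)^12 = 10,000 × 1.055147 = $10,551.47.
Effective rate on net proceeds: 10,551.47 / 9,785 − 1 = 0.078331 = 7.833%.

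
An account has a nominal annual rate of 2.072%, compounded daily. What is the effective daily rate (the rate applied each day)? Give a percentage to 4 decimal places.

0.0057%

With a nominal annual rate compounded daily, the periodic rate is the nominal rate divided by 365.
i = 0.02072 / 365 = 0.0000568 = 0.0057%.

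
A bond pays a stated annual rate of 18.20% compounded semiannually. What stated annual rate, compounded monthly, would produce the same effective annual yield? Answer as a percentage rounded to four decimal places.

17.5460%

EAR = (1 + 0.1820/2)^2 − 1 = 0.190281.
Solve (1 + r/12)^12 = 1.190281: r/12 = 1.190281^(1/12) − 1 = 0.014622, so r = 0.175460 = 17.5460%.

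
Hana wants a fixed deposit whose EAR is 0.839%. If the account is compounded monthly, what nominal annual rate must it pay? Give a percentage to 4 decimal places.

0.8358%

(1 + r/12)^12 − 1 = 0.00839, so 1 + r/12 = 1.00839^(1/12).
r/12 = 0.000696, so r = 0.008358 = 0.8358%.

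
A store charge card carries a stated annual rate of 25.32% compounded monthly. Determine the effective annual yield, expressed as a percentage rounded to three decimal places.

EAR = (1 + 0.2532/12)^12 − 1.
= (1 + 0.021100)^12 − 1 = 1.284752 − 1 = 28.475%.

28.475%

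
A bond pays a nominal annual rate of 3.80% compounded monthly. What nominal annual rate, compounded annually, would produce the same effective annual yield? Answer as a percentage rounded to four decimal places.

EAR = (1 + 0.0380/12)^12 − 1 = 0.038669.
Compounded annually, the equivalent nominal rate is the EAR itself: 3.8669%.

3.8669%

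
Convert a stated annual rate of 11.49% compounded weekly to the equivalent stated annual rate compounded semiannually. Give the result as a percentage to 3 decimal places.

11.813%

EAR = (1 + 0.1149/52)^52 − 1 = 0.121619.
Solve (1 + r/2)^2 = 1.121619: r/2 = 1.121619^(1/2) − 1 = 0.059065, so r = 0.118130 = 11.813%.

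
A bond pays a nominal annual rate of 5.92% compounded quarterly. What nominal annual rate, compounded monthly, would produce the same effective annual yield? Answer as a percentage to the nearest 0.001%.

EAR = (1 + 0.0592/4)^4 − 1 = 0.060527.
Solve (1 + r/12)^12 = 1.060527: r/12 = 1.060527^(1/12) − 1 = 0.004909, so r = 0.058910 = 5.891%.

5.891%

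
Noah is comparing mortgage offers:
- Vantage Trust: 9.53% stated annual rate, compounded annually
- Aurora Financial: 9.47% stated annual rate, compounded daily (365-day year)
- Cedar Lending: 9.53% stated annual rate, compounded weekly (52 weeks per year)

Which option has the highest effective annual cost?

Vantage Trust: compounded annually, EAR = 9.530%
Aurora Financial: (1 + 0.0947/365)^365 − 1 = 9.932%
Cedar Lending: (1 + 0.0953/52)^52 − 1 = 9.989%
The highest effective annual rate is Cedar Lending at 9.989%.

Cedar Lending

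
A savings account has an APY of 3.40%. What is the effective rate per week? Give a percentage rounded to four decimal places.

The per-week rate i satisfies (1 + i)^52 = 1 + 0.0340.
i = 1.0340^(1/52) − 1 = 0.0006432 = 0.0643%.

0.0643%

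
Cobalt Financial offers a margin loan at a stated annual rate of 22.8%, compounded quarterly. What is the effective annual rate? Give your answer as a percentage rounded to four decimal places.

EAR = (1 + 0.228/4)^4 − 1.
= 1.248245 − 1 = 24.8245%.

24.8245%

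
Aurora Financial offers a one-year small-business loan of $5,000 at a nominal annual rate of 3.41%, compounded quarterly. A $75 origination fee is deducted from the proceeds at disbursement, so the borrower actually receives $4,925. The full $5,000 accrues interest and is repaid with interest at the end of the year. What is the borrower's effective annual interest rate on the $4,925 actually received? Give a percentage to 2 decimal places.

Amount owed after one year: 5,000 × (1 + 0.0341/4)^4 = 5,000 × 1.034539 = $5,172.69.
Effective rate on net proceeds: 5,172.69 / 4,925 − 1 = 0.050293 = 5.03%.

5.03%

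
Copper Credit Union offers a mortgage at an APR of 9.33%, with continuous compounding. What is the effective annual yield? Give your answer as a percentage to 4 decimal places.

With continuous compounding, EAR = e^0.0933 − 1.
e^0.0933 = 1.097791, so EAR = 0.097791 = 9.7791%.

9.7791%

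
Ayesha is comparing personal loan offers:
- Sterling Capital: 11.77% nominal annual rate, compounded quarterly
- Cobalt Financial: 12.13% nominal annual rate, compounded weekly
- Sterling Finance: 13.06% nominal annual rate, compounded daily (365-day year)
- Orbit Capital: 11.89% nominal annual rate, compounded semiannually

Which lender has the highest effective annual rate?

Sterling Finance

Sterling Capital: (1 + 0.1177/4)^4 − 1 = 12.300%
Cobalt Financial: (1 + 0.1213/52)^52 − 1 = 12.880%
Sterling Finance: (1 + 0.1306/365)^365 − 1 = 13.949%
Orbit Capital: (1 + 0.1189/2)^2 − 1 = 12.243%
The highest effective annual rate is Sterling Finance at 13.949%.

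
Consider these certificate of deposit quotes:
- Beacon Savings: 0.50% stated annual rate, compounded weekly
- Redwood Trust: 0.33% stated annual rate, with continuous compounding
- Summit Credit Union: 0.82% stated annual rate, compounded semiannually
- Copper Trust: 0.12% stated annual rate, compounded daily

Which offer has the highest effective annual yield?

Beacon Savings: (1 + 0.0050/52)^52 − 1 = 0.501%
Redwood Trust: e^0.0033 − 1 = 0.331%
Summit Credit Union: (1 + 0.0082/2)^2 − 1 = 0.822%
Copper Trust: (1 + 0.0012/365)^365 − 1 = 0.120%
The highest effective annual rate is Summit Credit Union at 0.822%.

Summit Credit Union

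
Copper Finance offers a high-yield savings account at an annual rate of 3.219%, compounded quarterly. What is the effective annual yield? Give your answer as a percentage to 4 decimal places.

3.2581%

EAR = (1 + 0.03219/4)^4 − 1.
= (1 + 0.008047)^4 − 1 = 1.032581 − 1 = 3.2581%.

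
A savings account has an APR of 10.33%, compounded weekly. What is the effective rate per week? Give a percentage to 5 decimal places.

With a nominal annual rate compounded weekly, the periodic rate is the nominal rate divided by 52.
i = 0.1033 / 52 = 0.0019865 = 0.19865%.

0.19865%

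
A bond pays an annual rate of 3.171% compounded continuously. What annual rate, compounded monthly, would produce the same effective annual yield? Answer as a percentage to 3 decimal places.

EAR under continuous compounding: e^0.03171 − 1 = 0.032218.
Solve (1 + r/12)^12 = 1.032218: r/12 = 1.032218^(1/12) − 1 = 0.002646, so r = 0.031752 = 3.175%.

3.175%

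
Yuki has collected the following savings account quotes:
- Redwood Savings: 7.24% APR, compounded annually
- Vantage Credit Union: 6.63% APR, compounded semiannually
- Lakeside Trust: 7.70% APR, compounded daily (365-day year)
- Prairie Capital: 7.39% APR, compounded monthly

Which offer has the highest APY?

Lakeside Trust

Redwood Savings: compounded annually, EAR = 7.240%
Vantage Credit Union: (1 + 0.0663/2)^2 − 1 = 6.740%
Lakeside Trust: (1 + 0.0770/365)^365 − 1 = 8.003%
Prairie Capital: (1 + 0.0739/12)^12 − 1 = 7.646%
The highest effective annual rate is Lakeside Trust at 8.003%.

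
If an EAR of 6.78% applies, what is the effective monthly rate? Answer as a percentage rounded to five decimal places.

0.54817%

The per-month rate i satisfies (1 + i)^12 = 1 + 0.0678.
i = 1.0678^(1/12) − 1 = 0.0054817 = 0.54817%.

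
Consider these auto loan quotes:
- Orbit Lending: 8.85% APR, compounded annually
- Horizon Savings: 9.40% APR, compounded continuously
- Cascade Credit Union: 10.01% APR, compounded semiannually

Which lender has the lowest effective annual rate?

Orbit Lending

Orbit Lending: compounded annually, EAR = 8.850%
Horizon Savings: e^0.0940 − 1 = 9.856%
Cascade Credit Union: (1 + 0.1001/2)^2 − 1 = 10.261%
The lowest effective annual rate is Orbit Lending at 8.850%.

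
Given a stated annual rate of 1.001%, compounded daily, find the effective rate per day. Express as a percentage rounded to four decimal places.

0.0027%

With a nominal annual rate compounded daily, the periodic rate is the nominal rate divided by 365.
i = 0.01001 / 365 = 0.0000274 = 0.0027%.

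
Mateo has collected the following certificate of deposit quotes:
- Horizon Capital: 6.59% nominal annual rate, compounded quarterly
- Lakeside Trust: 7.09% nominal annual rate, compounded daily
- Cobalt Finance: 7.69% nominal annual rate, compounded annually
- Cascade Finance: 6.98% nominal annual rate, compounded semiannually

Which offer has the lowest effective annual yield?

Horizon Capital: (1 + 0.0659/4)^4 − 1 = 6.755%
Lakeside Trust: (1 + 0.0709/365)^365 − 1 = 7.347%
Cobalt Finance: compounded annually, EAR = 7.690%
Cascade Finance: (1 + 0.0698/2)^2 − 1 = 7.102%
The lowest effective annual rate is Horizon Capital at 6.755%.

Horizon Capital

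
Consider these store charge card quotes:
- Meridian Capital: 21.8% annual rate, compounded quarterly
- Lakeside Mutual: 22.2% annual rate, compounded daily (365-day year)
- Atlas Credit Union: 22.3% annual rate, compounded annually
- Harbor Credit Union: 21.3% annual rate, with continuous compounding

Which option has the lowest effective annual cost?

Atlas Credit Union

Meridian Capital: (1 + 0.218/4)^4 − 1 = 23.648%
Lakeside Mutual: (1 + 0.222/365)^365 − 1 = 24.849%
Atlas Credit Union: compounded annually, EAR = 22.300%
Harbor Credit Union: e^0.213 − 1 = 23.738%
The lowest effective annual rate is Atlas Credit Union at 22.300%.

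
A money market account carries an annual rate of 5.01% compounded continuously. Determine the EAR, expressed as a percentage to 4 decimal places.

With continuous compounding, EAR = e^0.0501 − 1.
e^0.0501 = 1.051376, so EAR = 0.051376 = 5.1376%.

5.1376%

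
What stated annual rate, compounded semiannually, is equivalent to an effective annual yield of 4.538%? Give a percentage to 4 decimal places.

(1 + r/2)^2 − 1 = 0.04538, so 1 + r/2 = 1.04538^(1/2).
r/2 = 0.022438, so r = 0.044877 = 4.4877%.

4.4877%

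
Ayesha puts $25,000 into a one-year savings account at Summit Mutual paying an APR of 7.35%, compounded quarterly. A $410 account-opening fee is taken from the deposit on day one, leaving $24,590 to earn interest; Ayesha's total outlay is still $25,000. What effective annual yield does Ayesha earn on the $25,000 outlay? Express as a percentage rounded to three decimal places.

Value after one year: 24,590 × (1 + 0.0735/4)^4 = 24,590 × 1.075551 = $26,447.79.
Effective yield on the $25,000 outlay: 26,447.79 / 25,000 − 1 = 0.057912 = 5.791%.

5.791%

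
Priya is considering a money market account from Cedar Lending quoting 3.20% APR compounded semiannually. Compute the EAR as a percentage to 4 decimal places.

EAR = (1 + 0.0320/2)^2 − 1.
= (1 + 0.016000)^2 − 1 = 1.032256 − 1 = 3.2256%.

3.2256%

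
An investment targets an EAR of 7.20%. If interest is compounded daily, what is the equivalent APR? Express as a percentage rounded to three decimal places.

6.953%

(1 + r/365)^365 − 1 = 0.0720, so 1 + r/365 = 1.0720^(1/365).
r/365 = 0.000191, so r = 0.069533 = 6.953%.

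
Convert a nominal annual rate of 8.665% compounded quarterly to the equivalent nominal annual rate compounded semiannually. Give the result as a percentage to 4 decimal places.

EAR = (1 + 0.08665/4)^4 − 1 = 0.089506.
Solve (1 + r/2)^2 = 1.089506: r/2 = 1.089506^(1/2) − 1 = 0.043794, so r = 0.087589 = 8.7589%.

8.7589%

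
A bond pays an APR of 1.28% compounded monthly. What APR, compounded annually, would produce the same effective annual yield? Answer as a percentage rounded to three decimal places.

1.288%

EAR = (1 + 0.0128/12)^12 − 1 = 0.012875.
Compounded annually, the equivalent nominal rate is the EAR itself: 1.288%.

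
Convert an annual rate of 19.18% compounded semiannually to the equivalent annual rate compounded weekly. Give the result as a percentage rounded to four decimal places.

EAR = (1 + 0.1918/2)^2 − 1 = 0.200997.
Solve (1 + r/52)^52 = 1.200997: r/52 = 1.200997^(1/52) − 1 = 0.003528, so r = 0.183475 = 18.3475%.

18.3475%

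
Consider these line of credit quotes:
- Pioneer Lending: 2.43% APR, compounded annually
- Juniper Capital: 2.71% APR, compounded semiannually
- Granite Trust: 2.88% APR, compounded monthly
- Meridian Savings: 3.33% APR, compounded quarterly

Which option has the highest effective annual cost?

Meridian Savings

Pioneer Lending: compounded annually, EAR = 2.430%
Juniper Capital: (1 + 0.0271/2)^2 − 1 = 2.728%
Granite Trust: (1 + 0.0288/12)^12 − 1 = 2.918%
Meridian Savings: (1 + 0.0333/4)^4 − 1 = 3.372%
The highest effective annual rate is Meridian Savings at 3.372%.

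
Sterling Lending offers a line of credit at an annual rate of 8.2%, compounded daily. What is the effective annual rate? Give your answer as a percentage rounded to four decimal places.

EAR = (1 + 0.082/365)^365 − 1.
= 1.085446 − 1 = 8.5446%.

8.5446%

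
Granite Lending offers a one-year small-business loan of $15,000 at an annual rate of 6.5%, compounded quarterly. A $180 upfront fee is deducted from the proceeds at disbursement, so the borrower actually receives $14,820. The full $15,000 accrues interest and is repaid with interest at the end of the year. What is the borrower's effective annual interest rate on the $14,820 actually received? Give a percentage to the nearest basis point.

7.96%

Amount owed after one year: 15,000 × (1 + 0.065/4)^4 = 15,000 × 1.066602 = $15,999.02.
Effective rate on net proceeds: 15,999.02 / 14,820 − 1 = 0.079556 = 7.96%.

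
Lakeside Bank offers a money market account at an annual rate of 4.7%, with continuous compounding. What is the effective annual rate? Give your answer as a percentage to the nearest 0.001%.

With continuous compounding, EAR = e^0.047 − 1.
e^0.047 = 1.048122, so EAR = 0.048122 = 4.812%.

4.812%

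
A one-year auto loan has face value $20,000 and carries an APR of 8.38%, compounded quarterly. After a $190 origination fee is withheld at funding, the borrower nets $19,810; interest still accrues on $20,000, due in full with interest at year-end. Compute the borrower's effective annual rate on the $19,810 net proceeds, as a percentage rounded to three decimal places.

9.689%

Amount owed after one year: 20,000 × (1 + 0.0838/4)^4 = 20,000 × 1.086470 = $21,729.41.
Effective rate on net proceeds: 21,729.41 / 19,810 − 1 = 0.096891 = 9.689%.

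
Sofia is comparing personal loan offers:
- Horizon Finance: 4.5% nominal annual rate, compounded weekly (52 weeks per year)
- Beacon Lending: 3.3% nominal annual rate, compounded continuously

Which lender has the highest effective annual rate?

Horizon Finance: (1 + 0.045/52)^52 − 1 = 4.601%
Beacon Lending: e^0.033 − 1 = 3.355%
The highest effective annual rate is Horizon Finance at 4.601%.

Horizon Finance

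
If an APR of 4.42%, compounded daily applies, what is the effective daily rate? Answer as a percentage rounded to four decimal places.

0.0121%

With a nominal annual rate compounded daily, the periodic rate is the nominal rate divided by 365.
i = 0.0442 / 365 = 0.0001211 = 0.0121%.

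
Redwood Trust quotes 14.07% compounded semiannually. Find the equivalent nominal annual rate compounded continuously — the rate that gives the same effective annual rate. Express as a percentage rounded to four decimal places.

EAR = (1 + 0.1407/2)^2 − 1 = 0.145649.
Equivalent continuous rate: r = ln(1 + 0.145649) = 0.135971 = 13.5971%.

13.5971%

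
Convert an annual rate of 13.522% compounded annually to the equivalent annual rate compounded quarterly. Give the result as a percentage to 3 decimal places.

12.886%

Compounded annually, EAR = nominal = 0.135220.
Solve (1 + r/4)^4 = 1.135220: r/4 = 1.135220^(1/4) − 1 = 0.032215, so r = 0.128859 = 12.886%.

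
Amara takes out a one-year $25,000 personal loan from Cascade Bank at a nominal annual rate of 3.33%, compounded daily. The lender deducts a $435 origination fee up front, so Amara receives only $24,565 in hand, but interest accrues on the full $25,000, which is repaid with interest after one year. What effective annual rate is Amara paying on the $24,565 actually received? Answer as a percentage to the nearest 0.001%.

Amount owed after one year: 25,000 × (1 + 0.0333/365)^365 = 25,000 × 1.033859 = $25,846.48.
Effective rate on net proceeds: 25,846.48 / 24,565 − 1 = 0.052167 = 5.217%.

5.217%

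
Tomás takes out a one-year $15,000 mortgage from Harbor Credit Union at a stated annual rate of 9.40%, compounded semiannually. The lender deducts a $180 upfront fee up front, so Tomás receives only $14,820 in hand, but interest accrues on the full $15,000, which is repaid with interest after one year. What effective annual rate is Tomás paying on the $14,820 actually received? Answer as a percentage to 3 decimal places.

10.952%

Amount owed after one year: 15,000 × (1 + 0.0940/2)^2 = 15,000 × 1.096209 = $16,443.13.
Effective rate on net proceeds: 16,443.13 / 14,820 − 1 = 0.109523 = 10.952%.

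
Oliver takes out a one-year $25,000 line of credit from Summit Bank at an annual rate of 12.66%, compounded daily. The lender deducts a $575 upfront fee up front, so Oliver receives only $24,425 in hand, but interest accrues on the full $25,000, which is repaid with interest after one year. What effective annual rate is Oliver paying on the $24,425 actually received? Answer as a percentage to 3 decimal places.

Amount owed after one year: 25,000 × (1 + 0.1266/365)^365 = 25,000 × 1.134938 = $28,373.45.
Effective rate on net proceeds: 28,373.45 / 24,425 − 1 = 0.161656 = 16.166%.

16.166%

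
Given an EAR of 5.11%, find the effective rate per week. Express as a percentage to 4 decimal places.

0.0959%

The per-week rate i satisfies (1 + i)^52 = 1 + 0.0511.
i = 1.0511^(1/52) − 1 = 0.0009589 = 0.0959%.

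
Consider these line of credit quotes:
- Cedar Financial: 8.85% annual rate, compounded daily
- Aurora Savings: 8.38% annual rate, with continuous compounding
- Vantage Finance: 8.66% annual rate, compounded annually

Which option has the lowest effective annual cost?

Vantage Finance

Cedar Financial: (1 + 0.0885/365)^365 − 1 = 9.252%
Aurora Savings: e^0.0838 − 1 = 8.741%
Vantage Finance: compounded annually, EAR = 8.660%
The lowest effective annual rate is Vantage Finance at 8.660%.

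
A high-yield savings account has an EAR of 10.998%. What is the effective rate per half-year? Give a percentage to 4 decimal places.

5.3556%

The per-half-year rate i satisfies (1 + i)^2 = 1 + 0.10998.
i = 1.10998^(1/2) − 1 = 0.0535559 = 5.3556%.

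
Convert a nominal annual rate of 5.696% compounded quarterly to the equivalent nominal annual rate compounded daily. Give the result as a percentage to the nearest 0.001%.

EAR = (1 + 0.05696/4)^4 − 1 = 0.058188.
Solve (1 + r/365)^365 = 1.058188: r/365 = 1.058188^(1/365) − 1 = 0.000155, so r = 0.056563 = 5.656%.

5.656%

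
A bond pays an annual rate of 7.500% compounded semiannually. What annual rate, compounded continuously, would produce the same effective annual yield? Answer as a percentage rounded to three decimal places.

EAR = (1 + 0.07500/2)^2 − 1 = 0.076406.
Equivalent continuous rate: r = ln(1 + 0.076406) = 0.073628 = 7.363%.

7.363%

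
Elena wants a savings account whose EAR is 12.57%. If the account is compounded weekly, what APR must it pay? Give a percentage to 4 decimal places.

11.8540%

(1 + r/52)^52 − 1 = 0.1257, so 1 + r/52 = 1.1257^(1/52).
r/52 = 0.002280, so r = 0.118540 = 11.8540%.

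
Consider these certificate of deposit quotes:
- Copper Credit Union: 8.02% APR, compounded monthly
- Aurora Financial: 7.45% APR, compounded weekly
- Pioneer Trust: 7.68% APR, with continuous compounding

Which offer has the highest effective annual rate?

Copper Credit Union: (1 + 0.0802/12)^12 − 1 = 8.321%
Aurora Financial: (1 + 0.0745/52)^52 − 1 = 7.729%
Pioneer Trust: e^0.0768 − 1 = 7.983%
The highest effective annual rate is Copper Credit Union at 8.321%.

Copper Credit Union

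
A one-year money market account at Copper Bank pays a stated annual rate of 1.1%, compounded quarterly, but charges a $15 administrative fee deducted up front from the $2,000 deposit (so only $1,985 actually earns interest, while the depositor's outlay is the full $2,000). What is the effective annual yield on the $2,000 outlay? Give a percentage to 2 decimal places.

Value after one year: 1,985 × (1 + 0.011/4)^4 = 1,985 × 1.011045 = $2,006.93.
Effective yield on the $2,000 outlay: 2,006.93 / 2,000 − 1 = 0.003463 = 0.35%.

0.35%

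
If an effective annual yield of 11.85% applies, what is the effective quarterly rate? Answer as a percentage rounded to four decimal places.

2.8393%

The per-quarter rate i satisfies (1 + i)^4 = 1 + 0.1185.
i = 1.1185^(1/4) − 1 = 0.0283927 = 2.8393%.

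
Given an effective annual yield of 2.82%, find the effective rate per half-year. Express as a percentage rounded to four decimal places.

1.4002%

The per-half-year rate i satisfies (1 + i)^2 = 1 + 0.0282.
i = 1.0282^(1/2) − 1 = 0.0140020 = 1.4002%.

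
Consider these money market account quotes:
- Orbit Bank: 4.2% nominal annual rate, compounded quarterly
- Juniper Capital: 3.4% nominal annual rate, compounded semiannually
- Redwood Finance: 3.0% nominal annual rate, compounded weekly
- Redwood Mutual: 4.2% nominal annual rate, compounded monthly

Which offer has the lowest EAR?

Redwood Finance

Orbit Bank: (1 + 0.042/4)^4 − 1 = 4.267%
Juniper Capital: (1 + 0.034/2)^2 − 1 = 3.429%
Redwood Finance: (1 + 0.030/52)^52 − 1 = 3.045%
Redwood Mutual: (1 + 0.042/12)^12 − 1 = 4.282%
The lowest effective annual rate is Redwood Finance at 3.045%.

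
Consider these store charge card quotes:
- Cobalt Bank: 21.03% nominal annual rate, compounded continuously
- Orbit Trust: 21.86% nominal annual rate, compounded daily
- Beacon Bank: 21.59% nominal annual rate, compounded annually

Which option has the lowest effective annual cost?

Beacon Bank

Cobalt Bank: e^0.2103 − 1 = 23.405%
Orbit Trust: (1 + 0.2186/365)^365 − 1 = 24.425%
Beacon Bank: compounded annually, EAR = 21.590%
The lowest effective annual rate is Beacon Bank at 21.590%.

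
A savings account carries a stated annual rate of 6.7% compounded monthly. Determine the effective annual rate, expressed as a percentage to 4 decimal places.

6.9096%

EAR = (1 + 0.067/12)^12 − 1.
= (1 + 0.005583)^12 − 1 = 1.069096 − 1 = 6.9096%.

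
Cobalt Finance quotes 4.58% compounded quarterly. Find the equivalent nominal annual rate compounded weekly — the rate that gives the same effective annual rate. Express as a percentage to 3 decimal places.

4.556%

EAR = (1 + 0.0458/4)^4 − 1 = 0.046593.
Solve (1 + r/52)^52 = 1.046593: r/52 = 1.046593^(1/52) − 1 = 0.000876, so r = 0.045560 = 4.556%.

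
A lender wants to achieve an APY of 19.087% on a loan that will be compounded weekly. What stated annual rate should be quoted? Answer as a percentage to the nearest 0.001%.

17.498%

(1 + r/52)^52 − 1 = 0.19087, so 1 + r/52 = 1.19087^(1/52).
r/52 = 0.003365, so r = 0.174978 = 17.498%.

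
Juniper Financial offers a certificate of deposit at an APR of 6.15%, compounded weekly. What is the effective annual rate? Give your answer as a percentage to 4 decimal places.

6.3392%

EAR = (1 + 0.0615/52)^52 − 1.
= 1.063392 − 1 = 6.3392%.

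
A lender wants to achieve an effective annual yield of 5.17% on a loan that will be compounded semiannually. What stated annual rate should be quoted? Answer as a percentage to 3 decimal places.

(1 + r/2)^2 − 1 = 0.0517, so 1 + r/2 = 1.0517^(1/2).
r/2 = 0.025524, so r = 0.051049 = 5.105%.

5.105%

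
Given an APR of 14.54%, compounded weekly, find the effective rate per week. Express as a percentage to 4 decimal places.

With a nominal annual rate compounded weekly, the periodic rate is the nominal rate divided by 52.
i = 0.1454 / 52 = 0.0027962 = 0.2796%.

0.2796%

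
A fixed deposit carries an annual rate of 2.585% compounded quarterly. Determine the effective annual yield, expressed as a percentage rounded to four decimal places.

2.6102%

EAR = (1 + 0.02585/4)^4 − 1.
= (1 + 0.006462)^4 − 1 = 1.026102 − 1 = 2.6102%.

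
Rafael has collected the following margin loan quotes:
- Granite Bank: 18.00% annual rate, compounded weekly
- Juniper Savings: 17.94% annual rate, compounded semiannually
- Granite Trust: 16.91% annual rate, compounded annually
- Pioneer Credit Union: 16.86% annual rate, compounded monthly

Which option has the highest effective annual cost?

Granite Bank: (1 + 0.1800/52)^52 − 1 = 19.685%
Juniper Savings: (1 + 0.1794/2)^2 − 1 = 18.745%
Granite Trust: compounded annually, EAR = 16.910%
Pioneer Credit Union: (1 + 0.1686/12)^12 − 1 = 18.226%
The highest effective annual rate is Granite Bank at 19.685%.

Granite Bank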